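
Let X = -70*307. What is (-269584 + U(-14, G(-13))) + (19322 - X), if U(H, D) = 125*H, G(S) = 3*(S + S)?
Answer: -230522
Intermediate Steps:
X = -21490
G(S) = 6*S (G(S) = 3*(2*S) = 6*S)
(-269584 + U(-14, G(-13))) + (19322 - X) = (-269584 + 125*(-14)) + (19322 - 1*(-21490)) = (-269584 - 1750) + (19322 + 21490) = -271334 + 40812 = -230522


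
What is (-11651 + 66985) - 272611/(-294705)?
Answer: 16307479081/294705 ≈ 55335.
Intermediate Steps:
(-11651 + 66985) - 272611/(-294705) = 55334 - 272611*(-1/294705) = 55334 + 272611/294705 = 16307479081/294705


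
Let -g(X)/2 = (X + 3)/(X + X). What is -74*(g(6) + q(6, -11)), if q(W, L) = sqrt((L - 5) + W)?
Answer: 111 - 74*I*sqrt(10) ≈ 111.0 - 234.01*I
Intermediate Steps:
g(X) = -(3 + X)/X (g(X) = -2*(X + 3)/(X + X) = -2*(3 + X)/(2*X) = -2*(3 + X)*1/(2*X) = -(3 + X)/X)
q(W, L) = sqrt(-5 + L + W) (q(W, L) = sqrt((-5 + L) + W) = sqrt(-5 + L + W))
-74*(g(6) + q(6, -11)) = -74*((-3 - 1*6)/6 + sqrt(-5 - 11 + 6)) = -74*((-3 - 6)/6 + sqrt(-10)) = -74*((1/6)*(-9) + I*sqrt(10)) = -74*(-3/2 + I*sqrt(10)) = 111 - 74*I*sqrt(10)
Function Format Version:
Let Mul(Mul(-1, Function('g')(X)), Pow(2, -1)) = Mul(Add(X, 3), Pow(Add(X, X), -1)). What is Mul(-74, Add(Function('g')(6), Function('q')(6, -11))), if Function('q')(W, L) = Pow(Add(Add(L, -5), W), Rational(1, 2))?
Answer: Add(111, Mul(-74, I, Pow(10, Rational(1, 2)))) ≈ Add(111.00, Mul(-234.01, I))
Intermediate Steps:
Function('g')(X) = Mul(-1, Pow(X, -1), Add(3, X)) (Function('g')(X) = Mul(-2, Mul(Add(X, 3), Pow(Add(X, X), -1))) = Mul(-2, Mul(Add(3, X), Pow(Mul(2, X), -1))) = Mul(-2, Mul(Add(3, X), Mul(Rational(1, 2), Pow(X, -1)))) = Mul(-2, Mul(Rational(1, 2), Pow(X, -1), Add(3, X))) = Mul(-1, Pow(X, -1), Add(3, X)))
Function('q')(W, L) = Pow(Add(-5, L, W), Rational(1, 2)) (Function('q')(W, L) = Pow(Add(Add(-5, L), W), Rational(1, 2)) = Pow(Add(-5, L, W), Rational(1, 2)))
Mul(-74, Add(Function('g')(6), Function('q')(6, -11))) = Mul(-74, Add(Mul(Pow(6, -1), Add(-3, Mul(-1, 6))), Pow(Add(-5, -11, 6), Rational(1, 2)))) = Mul(-74, Add(Mul(Rational(1, 6), Add(-3, -6)), Pow(-10, Rational(1, 2)))) = Mul(-74, Add(Mul(Rational(1, 6), -9), Mul(I, Pow(10, Rational(1, 2))))) = Mul(-74, Add(Rational(-3, 2), Mul(I, Pow(10, Rational(1, 2))))) = Add(111, Mul(-74, I, Pow(10, Rational(1, 2))))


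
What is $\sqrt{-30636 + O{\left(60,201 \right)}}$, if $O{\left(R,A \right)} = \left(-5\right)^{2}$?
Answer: $i \sqrt{30611} \approx 174.96 i$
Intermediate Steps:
$O{\left(R,A \right)} = 25$
$\sqrt{-30636 + O{\left(60,201 \right)}} = \sqrt{-30636 + 25} = \sqrt{-30611} = i \sqrt{30611}$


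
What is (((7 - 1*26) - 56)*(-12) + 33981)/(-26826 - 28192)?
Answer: -34881/55018 ≈ -0.63399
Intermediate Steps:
(((7 - 1*26) - 56)*(-12) + 33981)/(-26826 - 28192) = (((7 - 26) - 56)*(-12) + 33981)/(-55018) = ((-19 - 56)*(-12) + 33981)*(-1/55018) = (-75*(-12) + 33981)*(-1/55018) = (900 + 33981)*(-1/55018) = 34881*(-1/55018) = -34881/55018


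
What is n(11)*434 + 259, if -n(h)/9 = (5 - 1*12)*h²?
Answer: 3308641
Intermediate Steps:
n(h) = 63*h² (n(h) = -9*(5 - 1*12)*h² = -9*(5 - 12)*h² = -(-63)*h² = 63*h²)
n(11)*434 + 259 = (63*11²)*434 + 259 = (63*121)*434 + 259 = 7623*434 + 259 = 3308382 + 259 = 3308641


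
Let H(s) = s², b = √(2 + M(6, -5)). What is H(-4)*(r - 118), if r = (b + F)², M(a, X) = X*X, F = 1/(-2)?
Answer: -1452 - 48*√3 ≈ -1535.1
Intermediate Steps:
F = -½ ≈ -0.50000
M(a, X) = X²
b = 3*√3 (b = √(2 + (-5)²) = √(2 + 25) = √27 = 3*√3 ≈ 5.1962)
r = (-½ + 3*√3)² (r = (3*√3 - ½)² = (-½ + 3*√3)² ≈ 22.054)
H(-4)*(r - 118) = (-4)²*((109/4 - 3*√3) - 118) = 16*(-363/4 - 3*√3) = -1452 - 48*√3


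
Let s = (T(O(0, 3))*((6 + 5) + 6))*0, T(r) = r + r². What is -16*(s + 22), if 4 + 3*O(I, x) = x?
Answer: -352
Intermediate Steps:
O(I, x) = -4/3 + x/3
s = 0 (s = (((-4/3 + (⅓)*3)*(1 + (-4/3 + (⅓)*3)))*((6 + 5) + 6))*0 = (((-4/3 + 1)*(1 + (-4/3 + 1)))*(11 + 6))*0 = (-(1 - ⅓)/3*17)*0 = (-⅓*⅔*17)*0 = -2/9*17*0 = -34/9*0 = 0)
-16*(s + 22) = -16*(0 + 22) = -16*22 = -352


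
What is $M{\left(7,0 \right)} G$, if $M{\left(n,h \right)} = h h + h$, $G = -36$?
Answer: $0$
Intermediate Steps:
$M{\left(n,h \right)} = h + h^{2}$ ($M{\left(n,h \right)} = h^{2} + h = h + h^{2}$)
$M{\left(7,0 \right)} G = 0 \left(1 + 0\right) \left(-36\right) = 0 \cdot 1 \left(-36\right) = 0 \left(-36\right) = 0$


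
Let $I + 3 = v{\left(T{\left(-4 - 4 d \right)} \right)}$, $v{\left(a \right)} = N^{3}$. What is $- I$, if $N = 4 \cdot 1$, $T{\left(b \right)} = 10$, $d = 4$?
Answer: $-61$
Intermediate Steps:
$N = 4$
$v{\left(a \right)} = 64$ ($v{\left(a \right)} = 4^{3} = 64$)
$I = 61$ ($I = -3 + 64 = 61$)
$- I = \left(-1\right) 61 = -61$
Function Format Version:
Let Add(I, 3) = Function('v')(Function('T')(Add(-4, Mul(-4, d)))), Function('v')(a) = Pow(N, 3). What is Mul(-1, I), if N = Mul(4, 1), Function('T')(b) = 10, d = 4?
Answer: -61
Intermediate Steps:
N = 4
Function('v')(a) = 64 (Function('v')(a) = Pow(4, 3) = 64)
I = 61 (I = Add(-3, 64) = 61)
Mul(-1, I) = Mul(-1, 61) = -61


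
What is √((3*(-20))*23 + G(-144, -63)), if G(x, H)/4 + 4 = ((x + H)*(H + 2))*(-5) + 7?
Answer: 6*I*√7053 ≈ 503.89*I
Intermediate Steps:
G(x, H) = 12 - 20*(2 + H)*(H + x) (G(x, H) = -16 + 4*(((x + H)*(H + 2))*(-5) + 7) = -16 + 4*(((H + x)*(2 + H))*(-5) + 7) = -16 + 4*(((2 + H)*(H + x))*(-5) + 7) = -16 + 4*(-5*(2 + H)*(H + x) + 7) = -16 + 4*(7 - 5*(2 + H)*(H + x)) = -16 + (28 - 20*(2 + H)*(H + x)) = 12 - 20*(2 + H)*(H + x))
√((3*(-20))*23 + G(-144, -63)) = √((3*(-20))*23 + (12 - 40*(-63) - 40*(-144) - 20*(-63)² - 20*(-63)*(-144))) = √(-60*23 + (12 + 2520 + 5760 - 20*3969 - 181440)) = √(-1380 + (12 + 2520 + 5760 - 79380 - 181440)) = √(-1380 - 252528) = √(-253908) = 6*I*√7053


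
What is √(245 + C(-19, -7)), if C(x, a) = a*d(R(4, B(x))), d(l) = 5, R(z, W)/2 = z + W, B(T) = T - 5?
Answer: √210 ≈ 14.491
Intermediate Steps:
B(T) = -5 + T
R(z, W) = 2*W + 2*z (R(z, W) = 2*(z + W) = 2*(W + z) = 2*W + 2*z)
C(x, a) = 5*a (C(x, a) = a*5 = 5*a)
√(245 + C(-19, -7)) = √(245 + 5*(-7)) = √(245 - 35) = √210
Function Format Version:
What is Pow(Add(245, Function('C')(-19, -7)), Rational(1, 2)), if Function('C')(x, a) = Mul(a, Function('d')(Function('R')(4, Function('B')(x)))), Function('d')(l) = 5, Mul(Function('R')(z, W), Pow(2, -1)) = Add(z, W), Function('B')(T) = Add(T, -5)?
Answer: Pow(210, Rational(1, 2)) ≈ 14.491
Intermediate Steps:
Function('B')(T) = Add(-5, T)
Function('R')(z, W) = Add(Mul(2, W), Mul(2, z)) (Function('R')(z, W) = Mul(2, Add(z, W)) = Mul(2, Add(W, z)) = Add(Mul(2, W), Mul(2, z)))
Function('C')(x, a) = Mul(5, a) (Function('C')(x, a) = Mul(a, 5) = Mul(5, a))
Pow(Add(245, Function('C')(-19, -7)), Rational(1, 2)) = Pow(Add(245, Mul(5, -7)), Rational(1, 2)) = Pow(Add(245, -35), Rational(1, 2)) = Pow(210, Rational(1, 2))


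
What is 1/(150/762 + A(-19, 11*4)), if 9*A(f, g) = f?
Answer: -1143/2188 ≈ -0.52240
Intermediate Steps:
A(f, g) = f/9
1/(150/762 + A(-19, 11*4)) = 1/(150/762 + (⅑)*(-19)) = 1/(150*(1/762) - 19/9) = 1/(25/127 - 19/9) = 1/(-2188/1143) = -1143/2188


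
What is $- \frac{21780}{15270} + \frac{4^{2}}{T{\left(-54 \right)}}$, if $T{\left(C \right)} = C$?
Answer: $- \frac{23674}{13743} \approx -1.7226$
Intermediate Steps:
$- \frac{21780}{15270} + \frac{4^{2}}{T{\left(-54 \right)}} = - \frac{21780}{15270} + \frac{4^{2}}{-54} = \left(-21780\right) \frac{1}{15270} + 16 \left(- \frac{1}{54}\right) = - \frac{726}{509} - \frac{8}{27} = - \frac{23674}{13743}$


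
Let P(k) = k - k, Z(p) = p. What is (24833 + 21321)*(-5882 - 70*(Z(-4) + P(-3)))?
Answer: -258554708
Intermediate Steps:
P(k) = 0
(24833 + 21321)*(-5882 - 70*(Z(-4) + P(-3))) = (24833 + 21321)*(-5882 - 70*(-4 + 0)) = 46154*(-5882 - 70*(-4)) = 46154*(-5882 + 280) = 46154*(-5602) = -258554708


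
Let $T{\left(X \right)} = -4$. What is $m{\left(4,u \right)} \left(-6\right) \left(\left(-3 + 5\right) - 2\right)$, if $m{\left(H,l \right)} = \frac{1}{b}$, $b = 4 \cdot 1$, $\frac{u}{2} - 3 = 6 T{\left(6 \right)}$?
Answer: $0$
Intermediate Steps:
$u = -42$ ($u = 6 + 2 \cdot 6 \left(-4\right) = 6 + 2 \left(-24\right) = 6 - 48 = -42$)
$b = 4$
$m{\left(H,l \right)} = \frac{1}{4}$
$m{\left(4,u \right)} \left(-6\right) \left(\left(-3 + 5\right) - 2\right) = \frac{1}{4} \left(-6\right) \left(\left(-3 + 5\right) - 2\right) = - \frac{3 \left(2 - 2\right)}{2} = \left(- \frac{3}{2}\right) 0 = 0$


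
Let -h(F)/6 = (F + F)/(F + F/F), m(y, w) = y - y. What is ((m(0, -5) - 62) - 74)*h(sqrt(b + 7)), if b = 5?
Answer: 19584/11 - 3264*sqrt(3)/11 ≈ 1266.4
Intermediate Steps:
m(y, w) = 0
h(F) = -12*F/(1 + F) (h(F) = -6*(F + F)/(F + F/F) = -6*2*F/(F + 1) = -6*2*F/(1 + F) = -12*F/(1 + F))
((m(0, -5) - 62) - 74)*h(sqrt(b + 7)) = ((0 - 62) - 74)*(-12*sqrt(5 + 7)/(1 + sqrt(5 + 7))) = (-62 - 74)*(-12*sqrt(12)/(1 + sqrt(12))) = -(-1632)*2*sqrt(3)/(1 + 2*sqrt(3)) = -(-3264)*sqrt(3)/(1 + 2*sqrt(3)) = 3264*sqrt(3)/(1 + 2*sqrt(3))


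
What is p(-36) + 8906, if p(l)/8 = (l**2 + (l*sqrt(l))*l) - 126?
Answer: 18266 + 62208*I ≈ 18266.0 + 62208.0*I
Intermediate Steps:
p(l) = -1008 + 8*l**2 + 8*l**(5/2) (p(l) = 8*((l**2 + (l*sqrt(l))*l) - 126) = 8*((l**2 + l**(3/2)*l) - 126) = 8*((l**2 + l**(5/2)) - 126) = 8*(-126 + l**2 + l**(5/2)) = -1008 + 8*l**2 + 8*l**(5/2))
p(-36) + 8906 = (-1008 + 8*(-36)**2 + 8*(-36)**(5/2)) + 8906 = (-1008 + 8*1296 + 8*(7776*I)) + 8906 = (-1008 + 10368 + 62208*I) + 8906 = (9360 + 62208*I) + 8906 = 18266 + 62208*I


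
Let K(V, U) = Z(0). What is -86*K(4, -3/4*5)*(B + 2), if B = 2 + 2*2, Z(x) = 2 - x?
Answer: -1376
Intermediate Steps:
K(V, U) = 2 (K(V, U) = 2 - 1*0 = 2 + 0 = 2)
B = 6 (B = 2 + 4 = 6)
-86*K(4, -3/4*5)*(B + 2) = -172*(6 + 2) = -172*8 = -86*16 = -1376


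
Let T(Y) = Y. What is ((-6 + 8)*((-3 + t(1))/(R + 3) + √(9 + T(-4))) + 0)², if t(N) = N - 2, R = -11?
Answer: 21 + 4*√5 ≈ 29.944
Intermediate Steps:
t(N) = -2 + N
((-6 + 8)*((-3 + t(1))/(R + 3) + √(9 + T(-4))) + 0)² = ((-6 + 8)*((-3 + (-2 + 1))/(-11 + 3) + √(9 - 4)) + 0)² = (2*((-3 - 1)/(-8) + √5) + 0)² = (2*(-4*(-⅛) + √5) + 0)² = (2*(½ + √5) + 0)² = ((1 + 2*√5) + 0)² = (1 + 2*√5)²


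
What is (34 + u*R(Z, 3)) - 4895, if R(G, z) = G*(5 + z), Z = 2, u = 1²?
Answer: -4845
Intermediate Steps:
u = 1
(34 + u*R(Z, 3)) - 4895 = (34 + 1*(2*(5 + 3))) - 4895 = (34 + 1*(2*8)) - 4895 = (34 + 1*16) - 4895 = (34 + 16) - 4895 = 50 - 4895 = -4845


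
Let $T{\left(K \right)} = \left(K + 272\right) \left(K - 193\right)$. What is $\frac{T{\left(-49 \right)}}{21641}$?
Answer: $- \frac{53966}{21641} \approx -2.4937$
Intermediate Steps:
$T{\left(K \right)} = \left(-193 + K\right) \left(272 + K\right)$ ($T{\left(K \right)} = \left(272 + K\right) \left(-193 + K\right) = \left(-193 + K\right) \left(272 + K\right)$)
$\frac{T{\left(-49 \right)}}{21641} = \frac{-52496 + \left(-49\right)^{2} + 79 \left(-49\right)}{21641} = \left(-52496 + 2401 - 3871\right) \frac{1}{21641} = \left(-53966\right) \frac{1}{21641} = - \frac{53966}{21641}$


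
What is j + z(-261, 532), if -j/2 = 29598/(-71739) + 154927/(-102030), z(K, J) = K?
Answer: -104562721688/406640565 ≈ -257.14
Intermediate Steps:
j = 1570465777/406640565 (j = -2*(29598/(-71739) + 154927/(-102030)) = -2*(29598*(-1/71739) + 154927*(-1/102030)) = -2*(-9866/23913 - 154927/102030) = -2*(-1570465777/813281130) = 1570465777/406640565 ≈ 3.8620)
j + z(-261, 532) = 1570465777/406640565 - 261 = -104562721688/406640565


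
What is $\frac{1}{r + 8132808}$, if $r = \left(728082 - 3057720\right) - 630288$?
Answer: $\frac{1}{5172882} \approx 1.9332 \cdot 10^{-7}$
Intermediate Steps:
$r = -2959926$ ($r = -2329638 - 630288 = -2959926$)
$\frac{1}{r + 8132808} = \frac{1}{-2959926 + 8132808} = \frac{1}{5172882}$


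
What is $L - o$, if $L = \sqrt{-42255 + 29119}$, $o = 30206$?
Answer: $-30206 + 4 i \sqrt{821} \approx -30206.0 + 114.61 i$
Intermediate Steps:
$L = 4 i \sqrt{821}$ ($L = \sqrt{-13136} = 4 i \sqrt{821} \approx 114.61 i$)
$L - o = 4 i \sqrt{821} - 30206 = -30206 + 4 i \sqrt{821}$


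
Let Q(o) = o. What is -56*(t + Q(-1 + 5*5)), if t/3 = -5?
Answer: -504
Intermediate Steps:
t = -15 (t = 3*(-5) = -15)
-56*(t + Q(-1 + 5*5)) = -56*(-15 + (-1 + 5*5)) = -56*(-15 + (-1 + 25)) = -56*(-15 + 24) = -56*9 = -504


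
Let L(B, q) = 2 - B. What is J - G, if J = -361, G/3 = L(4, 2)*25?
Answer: -211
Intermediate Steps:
G = -150 (G = 3*((2 - 1*4)*25) = 3*((2 - 4)*25) = 3*(-2*25) = 3*(-50) = -150)
J - G = -361 - 1*(-150) = -361 + 150 = -211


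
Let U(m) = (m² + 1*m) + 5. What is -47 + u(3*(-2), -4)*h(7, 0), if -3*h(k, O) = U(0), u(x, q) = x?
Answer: -37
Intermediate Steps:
U(m) = 5 + m + m² (U(m) = (m² + m) + 5 = (m + m²) + 5 = 5 + m + m²)
h(k, O) = -5/3 (h(k, O) = -(5 + 0 + 0²)/3 = -(5 + 0 + 0)/3 = -⅓*5 = -5/3)
-47 + u(3*(-2), -4)*h(7, 0) = -47 + (3*(-2))*(-5/3) = -47 - 6*(-5/3) = -47 + 10 = -37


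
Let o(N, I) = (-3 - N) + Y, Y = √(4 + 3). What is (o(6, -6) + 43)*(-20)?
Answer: -680 - 20*√7 ≈ -732.92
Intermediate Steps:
Y = √7 ≈ 2.6458
o(N, I) = -3 + √7 - N (o(N, I) = (-3 - N) + √7 = -3 + √7 - N)
(o(6, -6) + 43)*(-20) = ((-3 + √7 - 1*6) + 43)*(-20) = ((-3 + √7 - 6) + 43)*(-20) = ((-9 + √7) + 43)*(-20) = (34 + √7)*(-20) = -680 - 20*√7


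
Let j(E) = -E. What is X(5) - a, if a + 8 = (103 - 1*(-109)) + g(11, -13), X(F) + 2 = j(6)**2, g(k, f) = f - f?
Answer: -170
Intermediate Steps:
g(k, f) = 0
X(F) = 34 (X(F) = -2 + (-1*6)**2 = -2 + (-6)**2 = -2 + 36 = 34)
a = 204 (a = -8 + ((103 - 1*(-109)) + 0) = -8 + ((103 + 109) + 0) = -8 + (212 + 0) = -8 + 212 = 204)
X(5) - a = 34 - 1*204 = 34 - 204 = -170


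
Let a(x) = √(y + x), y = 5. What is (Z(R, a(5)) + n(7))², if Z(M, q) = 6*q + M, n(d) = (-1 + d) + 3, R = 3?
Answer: 504 + 144*√10 ≈ 959.37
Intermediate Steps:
n(d) = 2 + d
a(x) = √(5 + x)
Z(M, q) = M + 6*q
(Z(R, a(5)) + n(7))² = ((3 + 6*√(5 + 5)) + (2 + 7))² = ((3 + 6*√10) + 9)² = (12 + 6*√10)²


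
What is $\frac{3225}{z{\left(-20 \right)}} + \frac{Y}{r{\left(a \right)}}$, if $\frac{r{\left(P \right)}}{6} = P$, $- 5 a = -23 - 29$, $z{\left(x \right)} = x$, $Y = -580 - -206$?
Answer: $- \frac{13045}{78} \approx -167.24$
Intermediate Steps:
$Y = -374$ ($Y = -580 + 206 = -374$)
$a = \frac{52}{5}$ ($a = - \frac{-23 - 29}{5} = \left(- \frac{1}{5}\right) \left(-52\right) = \frac{52}{5} \approx 10.4$)
$r{\left(P \right)} = 6 P$
$\frac{3225}{z{\left(-20 \right)}} + \frac{Y}{r{\left(a \right)}} = \frac{3225}{-20} - \frac{374}{6 \cdot \frac{52}{5}} = 3225 \left(- \frac{1}{20}\right) - \frac{374}{\frac{312}{5}} = - \frac{645}{4} - \frac{935}{156} = - \frac{13045}{78}$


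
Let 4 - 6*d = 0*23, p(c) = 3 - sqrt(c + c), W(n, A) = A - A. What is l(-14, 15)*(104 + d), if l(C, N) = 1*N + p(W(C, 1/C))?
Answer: 1884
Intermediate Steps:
W(n, A) = 0
p(c) = 3 - sqrt(2)*sqrt(c) (p(c) = 3 - sqrt(2*c) = 3 - sqrt(2)*sqrt(c))
d = 2/3 (d = 2/3 - 0*23 = 2/3 - 1/6*0 = 2/3 + 0 = 2/3 ≈ 0.66667)
l(C, N) = 3 + N (l(C, N) = 1*N + (3 - sqrt(2)*sqrt(0)) = N + (3 - 1*sqrt(2)*0) = N + (3 + 0) = N + 3 = 3 + N)
l(-14, 15)*(104 + d) = (3 + 15)*(104 + 2/3) = 18*(314/3) = 1884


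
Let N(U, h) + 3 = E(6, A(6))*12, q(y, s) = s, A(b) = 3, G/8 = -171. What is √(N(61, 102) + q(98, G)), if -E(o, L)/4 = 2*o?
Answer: I*√1947 ≈ 44.125*I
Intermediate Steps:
G = -1368 (G = 8*(-171) = -1368)
E(o, L) = -8*o
N(U, h) = -579 (N(U, h) = -3 - 8*6*12 = -3 - 48*12 = -3 - 576 = -579)
√(N(61, 102) + q(98, G)) = √(-579 - 1368) = √(-1947) = I*√1947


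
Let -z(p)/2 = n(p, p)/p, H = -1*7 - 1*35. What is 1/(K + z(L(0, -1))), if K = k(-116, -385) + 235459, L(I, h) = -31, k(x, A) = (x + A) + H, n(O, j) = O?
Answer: 1/234914 ≈ 4.2569e-6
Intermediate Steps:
H = -42 (H = -7 - 35 = -42)
k(x, A) = -42 + A + x (k(x, A) = (x + A) - 42 = (A + x) - 42 = -42 + A + x)
K = 234916 (K = (-42 - 385 - 116) + 235459 = -543 + 235459 = 234916)
z(p) = -2 (z(p) = -2*p/p = -2*1 = -2)
1/(K + z(L(0, -1))) = 1/(234916 - 2) = 1/234914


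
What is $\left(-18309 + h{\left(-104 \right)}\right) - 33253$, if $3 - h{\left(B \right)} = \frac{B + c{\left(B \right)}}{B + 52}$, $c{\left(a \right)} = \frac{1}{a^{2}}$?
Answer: $- \frac{28999556351}{562432} \approx -51561.0$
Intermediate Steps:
$c{\left(a \right)} = \frac{1}{a^{2}}$
$h{\left(B \right)} = 3 - \frac{B + \frac{1}{B^{2}}}{52 + B}$ ($h{\left(B \right)} = 3 - \frac{B + \frac{1}{B^{2}}}{B + 52} = 3 - \frac{B + \frac{1}{B^{2}}}{52 + B}$)
$\left(-18309 + h{\left(-104 \right)}\right) - 33253 = \left(-18309 + \frac{-1 + 2 \left(-104\right)^{2} \left(78 - 104\right)}{10816 \left(52 - 104\right)}\right) - 33253 = \left(-18309 + \frac{-1 + 2 \cdot 10816 \left(-26\right)}{10816 \left(-52\right)}\right) - 33253 = \left(-18309 + \frac{1}{10816} \left(- \frac{1}{52}\right) \left(-1 - 562432\right)\right) - 33253 = \left(-18309 + \frac{1}{10816} \left(- \frac{1}{52}\right) \left(-562433\right)\right) - 33253 = \left(-18309 + \frac{562433}{562432}\right) - 33253 = - \frac{10297005055}{562432} - 33253 = - \frac{28999556351}{562432}$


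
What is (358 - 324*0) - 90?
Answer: 268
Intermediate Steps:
(358 - 324*0) - 90 = (358 + 0) - 90 = 358 - 90 = 268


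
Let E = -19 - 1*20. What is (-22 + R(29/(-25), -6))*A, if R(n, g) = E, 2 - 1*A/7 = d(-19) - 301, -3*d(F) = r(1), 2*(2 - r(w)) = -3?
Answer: -779275/6 ≈ -1.2988e+5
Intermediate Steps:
r(w) = 7/2 (r(w) = 2 - ½*(-3) = 2 + 3/2 = 7/2)
d(F) = -7/6 (d(F) = -⅓*7/2 = -7/6)
A = 12775/6 (A = 14 - 7*(-7/6 - 301) = 14 - 7*(-1813/6) = 14 + 12691/6 = 12775/6 ≈ 2129.2)
E = -39 (E = -19 - 20 = -39)
R(n, g) = -39
(-22 + R(29/(-25), -6))*A = (-22 - 39)*(12775/6) = -61*12775/6 = -779275/6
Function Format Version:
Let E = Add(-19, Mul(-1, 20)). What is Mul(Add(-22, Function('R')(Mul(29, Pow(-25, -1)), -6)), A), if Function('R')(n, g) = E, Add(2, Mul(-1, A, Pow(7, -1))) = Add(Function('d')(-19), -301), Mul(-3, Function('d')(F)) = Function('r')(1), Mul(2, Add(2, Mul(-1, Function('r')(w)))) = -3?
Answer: Rational(-779275, 6) ≈ -1.2988e+5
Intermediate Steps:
Function('r')(w) = Rational(7, 2) (Function('r')(w) = Add(2, Mul(Rational(-1, 2), -3)) = Add(2, Rational(3, 2)) = Rational(7, 2))
Function('d')(F) = Rational(-7, 6) (Function('d')(F) = Mul(Rational(-1, 3), Rational(7, 2)) = Rational(-7, 6))
A = Rational(12775, 6) (A = Add(14, Mul(-7, Add(Rational(-7, 6), -301))) = Add(14, Mul(-7, Rational(-1813, 6))) = Add(14, Rational(12691, 6)) = Rational(12775, 6) ≈ 2129.2)
E = -39 (E = Add(-19, -20) = -39)
Function('R')(n, g) = -39
Mul(Add(-22, Function('R')(Mul(29, Pow(-25, -1)), -6)), A) = Mul(Add(-22, -39), Rational(12775, 6)) = Mul(-61, Rational(12775, 6)) = Rational(-779275, 6)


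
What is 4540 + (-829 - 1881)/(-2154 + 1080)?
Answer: 2439335/537 ≈ 4542.5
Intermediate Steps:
4540 + (-829 - 1881)/(-2154 + 1080) = 4540 - 2710/(-1074) = 4540 - 2710*(-1/1074) = 4540 + 1355/537 = 2439335/537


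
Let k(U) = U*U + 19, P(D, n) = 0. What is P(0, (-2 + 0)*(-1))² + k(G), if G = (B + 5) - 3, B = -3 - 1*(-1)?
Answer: 19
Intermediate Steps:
B = -2 (B = -3 + 1 = -2)
G = 0 (G = (-2 + 5) - 3 = 3 - 3 = 0)
k(U) = 19 + U² (k(U) = U² + 19 = 19 + U²)
P(0, (-2 + 0)*(-1))² + k(G) = 0² + (19 + 0²) = 0 + (19 + 0) = 0 + 19 = 19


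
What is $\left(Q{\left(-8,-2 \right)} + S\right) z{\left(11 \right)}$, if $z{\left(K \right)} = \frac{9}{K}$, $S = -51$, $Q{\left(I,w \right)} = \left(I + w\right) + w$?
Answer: $- \frac{567}{11} \approx -51.545$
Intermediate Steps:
$Q{\left(I,w \right)} = I + 2 w$
$\left(Q{\left(-8,-2 \right)} + S\right) z{\left(11 \right)} = \left(\left(-8 + 2 \left(-2\right)\right) - 51\right) \frac{9}{11} = \left(\left(-8 - 4\right) - 51\right) 9 \cdot \frac{1}{11} = \left(-12 - 51\right) \frac{9}{11} = \left(-63\right) \frac{9}{11} = - \frac{567}{11}$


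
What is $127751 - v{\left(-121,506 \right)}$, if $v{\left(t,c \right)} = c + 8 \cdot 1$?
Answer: $127237$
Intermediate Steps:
$v{\left(t,c \right)} = 8 + c$ ($v{\left(t,c \right)} = c + 8 = 8 + c$)
$127751 - v{\left(-121,506 \right)} = 127751 - \left(8 + 506\right) = 127751 - 514 = 127237$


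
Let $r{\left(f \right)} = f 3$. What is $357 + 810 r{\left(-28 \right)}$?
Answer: $-67683$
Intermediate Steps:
$r{\left(f \right)} = 3 f$
$357 + 810 r{\left(-28 \right)} = 357 + 810 \cdot 3 \left(-28\right) = 357 + 810 \left(-84\right) = 357 - 68040 = -67683$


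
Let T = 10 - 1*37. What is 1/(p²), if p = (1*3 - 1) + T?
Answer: 1/625 ≈ 0.0016000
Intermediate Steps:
T = -27 (T = 10 - 37 = -27)
p = -25 (p = (1*3 - 1) - 27 = (3 - 1) - 27 = 2 - 27 = -25)
1/(p²) = 1/((-25)²) = 1/625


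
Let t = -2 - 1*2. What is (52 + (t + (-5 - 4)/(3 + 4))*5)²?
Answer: 32041/49 ≈ 653.90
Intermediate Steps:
t = -4 (t = -2 - 2 = -4)
(52 + (t + (-5 - 4)/(3 + 4))*5)² = (52 + (-4 + (-5 - 4)/(3 + 4))*5)² = (52 + (-4 - 9/7)*5)² = (52 - 37/7*5)² = (52 - 185/7)² = (179/7)² = 32041/49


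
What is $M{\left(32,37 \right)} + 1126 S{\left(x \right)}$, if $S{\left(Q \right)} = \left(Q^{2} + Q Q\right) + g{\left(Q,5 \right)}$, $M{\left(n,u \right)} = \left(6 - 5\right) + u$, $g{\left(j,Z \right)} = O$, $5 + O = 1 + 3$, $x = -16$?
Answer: $575424$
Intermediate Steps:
$O = -1$ ($O = -5 + \left(1 + 3\right) = -5 + 4 = -1$)
$g{\left(j,Z \right)} = -1$
$M{\left(n,u \right)} = 1 + u$
$S{\left(Q \right)} = -1 + 2 Q^{2}$ ($S{\left(Q \right)} = \left(Q^{2} + Q Q\right) - 1 = \left(Q^{2} + Q^{2}\right) - 1 = 2 Q^{2} - 1 = -1 + 2 Q^{2}$)
$M{\left(32,37 \right)} + 1126 S{\left(x \right)} = \left(1 + 37\right) + 1126 \left(-1 + 2 \left(-16\right)^{2}\right) = 38 + 1126 \left(-1 + 2 \cdot 256\right) = 38 + 1126 \left(-1 + 512\right) = 38 + 1126 \cdot 511 = 38 + 575386 = 575424$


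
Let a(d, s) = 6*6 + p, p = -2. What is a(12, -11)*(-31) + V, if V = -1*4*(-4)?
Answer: -1038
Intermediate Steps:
V = 16 (V = -4*(-4) = 16)
a(d, s) = 34 (a(d, s) = 6*6 - 2 = 36 - 2 = 34)
a(12, -11)*(-31) + V = 34*(-31) + 16 = -1054 + 16 = -1038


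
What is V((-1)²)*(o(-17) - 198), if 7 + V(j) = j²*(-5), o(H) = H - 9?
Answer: 2688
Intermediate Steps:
o(H) = -9 + H
V(j) = -7 - 5*j² (V(j) = -7 + j²*(-5) = -7 - 5*j²)
V((-1)²)*(o(-17) - 198) = (-7 - 5*((-1)²)²)*((-9 - 17) - 198) = (-7 - 5*1²)*(-26 - 198) = (-7 - 5*1)*(-224) = (-7 - 5)*(-224) = -12*(-224) = 2688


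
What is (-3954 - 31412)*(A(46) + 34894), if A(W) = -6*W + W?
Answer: -1225927024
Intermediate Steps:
A(W) = -5*W
(-3954 - 31412)*(A(46) + 34894) = (-3954 - 31412)*(-5*46 + 34894) = -35366*(-230 + 34894) = -35366*34664 = -1225927024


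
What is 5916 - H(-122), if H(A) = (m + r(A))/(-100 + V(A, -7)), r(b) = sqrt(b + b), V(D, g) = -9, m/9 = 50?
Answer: 645294/109 + 2*I*sqrt(61)/109 ≈ 5920.1 + 0.14331*I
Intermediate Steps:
m = 450 (m = 9*50 = 450)
r(b) = sqrt(2)*sqrt(b) (r(b) = sqrt(2*b) = sqrt(2)*sqrt(b))
H(A) = -450/109 - sqrt(2)*sqrt(A)/109 (H(A) = (450 + sqrt(2)*sqrt(A))/(-100 - 9) = (450 + sqrt(2)*sqrt(A))/(-109) = (450 + sqrt(2)*sqrt(A))*(-1/109) = -450/109 - sqrt(2)*sqrt(A)/109)
5916 - H(-122) = 5916 - (-450/109 - sqrt(2)*sqrt(-122)/109) = 5916 - (-450/109 - sqrt(2)*I*sqrt(122)/109) = 5916 - (-450/109 - 2*I*sqrt(61)/109) = 5916 + (450/109 + 2*I*sqrt(61)/109) = 645294/109 + 2*I*sqrt(61)/109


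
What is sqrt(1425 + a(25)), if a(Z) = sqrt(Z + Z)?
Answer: sqrt(1425 + 5*sqrt(2)) ≈ 37.843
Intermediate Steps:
a(Z) = sqrt(2)*sqrt(Z) (a(Z) = sqrt(2*Z) = sqrt(2)*sqrt(Z))
sqrt(1425 + a(25)) = sqrt(1425 + sqrt(2)*sqrt(25)) = sqrt(1425 + sqrt(2)*5) = sqrt(1425 + 5*sqrt(2))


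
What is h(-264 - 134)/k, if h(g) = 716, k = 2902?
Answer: 358/1451 ≈ 0.24673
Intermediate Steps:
h(-264 - 134)/k = 716/2902 = 716*(1/2902) = 358/1451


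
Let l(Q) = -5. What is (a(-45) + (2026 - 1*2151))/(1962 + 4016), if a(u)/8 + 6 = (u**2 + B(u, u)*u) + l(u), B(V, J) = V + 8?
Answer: 29307/5978 ≈ 4.9025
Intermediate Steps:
B(V, J) = 8 + V
a(u) = -88 + 8*u**2 + 8*u*(8 + u) (a(u) = -48 + 8*((u**2 + (8 + u)*u) - 5) = -48 + 8*((u**2 + u*(8 + u)) - 5) = -48 + 8*(-5 + u**2 + u*(8 + u)) = -48 + (-40 + 8*u**2 + 8*u*(8 + u)) = -88 + 8*u**2 + 8*u*(8 + u))
(a(-45) + (2026 - 1*2151))/(1962 + 4016) = ((-88 + 16*(-45)**2 + 64*(-45)) + (2026 - 1*2151))/(1962 + 4016) = ((-88 + 16*2025 - 2880) + (2026 - 2151))/5978 = ((-88 + 32400 - 2880) - 125)*(1/5978) = (29432 - 125)*(1/5978) = 29307*(1/5978) = 29307/5978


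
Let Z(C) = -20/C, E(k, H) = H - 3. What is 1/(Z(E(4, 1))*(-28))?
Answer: -1/280 ≈ -0.0035714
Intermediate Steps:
E(k, H) = -3 + H
1/(Z(E(4, 1))*(-28)) = 1/(-20/(-3 + 1)*(-28)) = 1/(-20/(-2)*(-28)) = 1/(-20*(-½)*(-28)) = 1/(10*(-28)) = 1/(-280) = -1/280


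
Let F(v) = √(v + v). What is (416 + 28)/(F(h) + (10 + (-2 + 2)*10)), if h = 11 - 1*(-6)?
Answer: 740/11 - 74*√34/11 ≈ 28.046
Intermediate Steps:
h = 17 (h = 11 + 6 = 17)
F(v) = √2*√v (F(v) = √(2*v) = √2*√v)
(416 + 28)/(F(h) + (10 + (-2 + 2)*10)) = (416 + 28)/(√2*√17 + (10 + (-2 + 2)*10)) = 444/(√34 + (10 + 0*10)) = 444/(√34 + (10 + 0)) = 444/(√34 + 10) = 444/(10 + √34)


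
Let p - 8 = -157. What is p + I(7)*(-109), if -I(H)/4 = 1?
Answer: 287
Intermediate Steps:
p = -149 (p = 8 - 157 = -149)
I(H) = -4 (I(H) = -4*1 = -4)
p + I(7)*(-109) = -149 - 4*(-109) = -149 + 436 = 287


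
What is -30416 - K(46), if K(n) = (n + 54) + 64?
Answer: -30580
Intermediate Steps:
K(n) = 118 + n (K(n) = (54 + n) + 64 = 118 + n)
-30416 - K(46) = -30416 - (118 + 46) = -30416 - 1*164 = -30416 - 164 = -30580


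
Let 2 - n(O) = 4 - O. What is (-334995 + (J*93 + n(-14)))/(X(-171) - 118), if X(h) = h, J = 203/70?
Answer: 3347413/2890 ≈ 1158.3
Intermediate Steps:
n(O) = -2 + O (n(O) = 2 - (4 - O) = 2 + (-4 + O) = -2 + O)
J = 29/10 (J = 203*(1/70) = 29/10 ≈ 2.9000)
(-334995 + (J*93 + n(-14)))/(X(-171) - 118) = (-334995 + ((29/10)*93 + (-2 - 14)))/(-171 - 118) = (-334995 + (2697/10 - 16))/(-289) = (-334995 + 2537/10)*(-1/289) = -3347413/10*(-1/289) = 3347413/2890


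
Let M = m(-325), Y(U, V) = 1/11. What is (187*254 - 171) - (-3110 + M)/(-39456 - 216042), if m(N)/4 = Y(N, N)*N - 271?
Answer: 66505722436/1405239 ≈ 47327.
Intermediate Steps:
Y(U, V) = 1/11
m(N) = -1084 + 4*N/11 (m(N) = 4*(N/11 - 271) = 4*(-271 + N/11) = -1084 + 4*N/11)
M = -13224/11 (M = -1084 + (4/11)*(-325) = -1084 - 1300/11 = -13224/11 ≈ -1202.2)
(187*254 - 171) - (-3110 + M)/(-39456 - 216042) = (187*254 - 171) - (-3110 - 13224/11)/(-39456 - 216042) = (47498 - 171) - (-47434)/(11*(-255498)) = 47327 - (-47434)*(-1)/(11*255498) = 47327 - 1*23717/1405239 = 47327 - 23717/1405239 = 66505722436/1405239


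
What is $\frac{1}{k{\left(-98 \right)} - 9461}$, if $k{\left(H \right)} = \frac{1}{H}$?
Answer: $- \frac{98}{927179} \approx -0.0001057$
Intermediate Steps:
$\frac{1}{k{\left(-98 \right)} - 9461} = \frac{1}{\frac{1}{-98} - 9461} = \frac{1}{- \frac{1}{98} - 9461} = \frac{1}{- \frac{927179}{98}} = - \frac{98}{927179}$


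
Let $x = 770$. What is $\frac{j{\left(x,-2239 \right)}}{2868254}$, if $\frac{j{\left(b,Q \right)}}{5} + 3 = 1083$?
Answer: $\frac{2700}{1434127} \approx 0.0018827$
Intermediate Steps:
$j{\left(b,Q \right)} = 5400$ ($j{\left(b,Q \right)} = -15 + 5 \cdot 1083 = -15 + 5415 = 5400$)
$\frac{j{\left(x,-2239 \right)}}{2868254} = \frac{5400}{2868254} = 5400 \cdot \frac{1}{2868254} = \frac{2700}{1434127}$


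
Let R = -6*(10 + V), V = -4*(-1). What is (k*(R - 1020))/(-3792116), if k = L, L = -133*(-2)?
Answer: 73416/948029 ≈ 0.077441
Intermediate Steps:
L = 266
V = 4
k = 266
R = -84 (R = -6*(10 + 4) = -6*14 = -84)
(k*(R - 1020))/(-3792116) = (266*(-84 - 1020))/(-3792116) = (266*(-1104))*(-1/3792116) = -293664*(-1/3792116) = 73416/948029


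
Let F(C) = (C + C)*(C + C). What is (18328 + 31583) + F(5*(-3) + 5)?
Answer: 50311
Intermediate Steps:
F(C) = 4*C**2 (F(C) = (2*C)*(2*C) = 4*C**2)
(18328 + 31583) + F(5*(-3) + 5) = (18328 + 31583) + 4*(5*(-3) + 5)**2 = 49911 + 4*(-15 + 5)**2 = 49911 + 4*(-10)**2 = 49911 + 4*100 = 49911 + 400 = 50311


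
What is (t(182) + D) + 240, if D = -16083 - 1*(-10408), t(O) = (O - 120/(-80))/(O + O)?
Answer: -3956313/728 ≈ -5434.5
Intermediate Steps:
t(O) = (3/2 + O)/(2*O) (t(O) = (O - 120*(-1/80))/((2*O)) = (O + 3/2)*(1/(2*O)) = (3/2 + O)*(1/(2*O)) = (3/2 + O)/(2*O))
D = -5675 (D = -16083 + 10408 = -5675)
(t(182) + D) + 240 = ((1/4)*(3 + 2*182)/182 - 5675) + 240 = ((1/4)*(1/182)*(3 + 364) - 5675) + 240 = ((1/4)*(1/182)*367 - 5675) + 240 = (367/728 - 5675) + 240 = -4131033/728 + 240 = -3956313/728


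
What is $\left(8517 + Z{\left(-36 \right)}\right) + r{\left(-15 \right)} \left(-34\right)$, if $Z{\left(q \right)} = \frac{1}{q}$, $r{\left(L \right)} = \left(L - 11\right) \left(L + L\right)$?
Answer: $- \frac{648109}{36} \approx -18003.0$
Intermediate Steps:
$r{\left(L \right)} = 2 L \left(-11 + L\right)$ ($r{\left(L \right)} = \left(-11 + L\right) 2 L = 2 L \left(-11 + L\right)$)
$\left(8517 + Z{\left(-36 \right)}\right) + r{\left(-15 \right)} \left(-34\right) = \left(8517 + \frac{1}{-36}\right) + 2 \left(-15\right) \left(-11 - 15\right) \left(-34\right) = \left(8517 - \frac{1}{36}\right) + 2 \left(-15\right) \left(-26\right) \left(-34\right) = \frac{306611}{36} + 780 \left(-34\right) = \frac{306611}{36} - 26520 = - \frac{648109}{36}$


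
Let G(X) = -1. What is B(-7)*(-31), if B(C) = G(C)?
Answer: 31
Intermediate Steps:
B(C) = -1
B(-7)*(-31) = -1*(-31) = 31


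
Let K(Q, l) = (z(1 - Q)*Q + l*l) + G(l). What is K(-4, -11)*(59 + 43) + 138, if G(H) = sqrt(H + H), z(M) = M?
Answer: 10440 + 102*I*sqrt(22) ≈ 10440.0 + 478.42*I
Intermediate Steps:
G(H) = sqrt(2)*sqrt(H) (G(H) = sqrt(2*H) = sqrt(2)*sqrt(H))
K(Q, l) = l**2 + Q*(1 - Q) + sqrt(2)*sqrt(l) (K(Q, l) = ((1 - Q)*Q + l*l) + sqrt(2)*sqrt(l) = (Q*(1 - Q) + l**2) + sqrt(2)*sqrt(l) = (l**2 + Q*(1 - Q)) + sqrt(2)*sqrt(l) = l**2 + Q*(1 - Q) + sqrt(2)*sqrt(l))
K(-4, -11)*(59 + 43) + 138 = ((-11)**2 + sqrt(2)*sqrt(-11) - 1*(-4)*(-1 - 4))*(59 + 43) + 138 = (121 + sqrt(2)*(I*sqrt(11)) - 1*(-4)*(-5))*102 + 138 = (121 + I*sqrt(22) - 20)*102 + 138 = (101 + I*sqrt(22))*102 + 138 = (10302 + 102*I*sqrt(22)) + 138 = 10440 + 102*I*sqrt(22)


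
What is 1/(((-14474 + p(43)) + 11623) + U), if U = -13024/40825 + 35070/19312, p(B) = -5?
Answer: -5552200/15848771839 ≈ -0.00035032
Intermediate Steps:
U = 8311361/5552200 (U = -13024*1/40825 + 35070*(1/19312) = -13024/40825 + 17535/9656 = 8311361/5552200 ≈ 1.4969)
1/(((-14474 + p(43)) + 11623) + U) = 1/(((-14474 - 5) + 11623) + 8311361/5552200) = 1/((-14479 + 11623) + 8311361/5552200) = 1/(-2856 + 8311361/5552200) = 1/(-15848771839/5552200) = -5552200/15848771839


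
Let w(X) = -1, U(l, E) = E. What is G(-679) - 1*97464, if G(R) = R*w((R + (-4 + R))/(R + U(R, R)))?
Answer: -96785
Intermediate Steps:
G(R) = -R (G(R) = R*(-1) = -R)
G(-679) - 1*97464 = -1*(-679) - 1*97464 = 679 - 97464 = -96785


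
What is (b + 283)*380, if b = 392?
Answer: 256500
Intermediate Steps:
(b + 283)*380 = (392 + 283)*380 = 675*380 = 256500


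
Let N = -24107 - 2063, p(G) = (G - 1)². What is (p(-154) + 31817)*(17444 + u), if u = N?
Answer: -487277292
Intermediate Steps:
p(G) = (-1 + G)²
N = -26170
u = -26170
(p(-154) + 31817)*(17444 + u) = ((-1 - 154)² + 31817)*(17444 - 26170) = ((-155)² + 31817)*(-8726) = (24025 + 31817)*(-8726) = 55842*(-8726) = -487277292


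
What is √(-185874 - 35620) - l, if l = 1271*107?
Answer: -135997 + I*√221494 ≈ -1.36e+5 + 470.63*I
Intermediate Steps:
l = 135997
√(-185874 - 35620) - l = √(-185874 - 35620) - 1*135997 = √(-221494) - 135997 = I*√221494 - 135997 = -135997 + I*√221494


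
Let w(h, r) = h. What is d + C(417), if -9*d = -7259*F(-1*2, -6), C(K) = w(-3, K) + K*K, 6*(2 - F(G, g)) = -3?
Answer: 3166243/18 ≈ 1.7590e+5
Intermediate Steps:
F(G, g) = 5/2 (F(G, g) = 2 - 1/6*(-3) = 2 + 1/2 = 5/2)
C(K) = -3 + K**2 (C(K) = -3 + K*K = -3 + K**2)
d = 36295/18 (d = -(-7259)*5/(9*2) = -1/9*(-36295/2) = 36295/18 ≈ 2016.4)
d + C(417) = 36295/18 + (-3 + 417**2) = 36295/18 + (-3 + 173889) = 36295/18 + 173886 = 3166243/18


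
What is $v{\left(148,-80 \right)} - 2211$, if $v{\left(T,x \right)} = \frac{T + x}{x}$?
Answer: $- \frac{44237}{20} \approx -2211.9$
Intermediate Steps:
$v{\left(T,x \right)} = \frac{T + x}{x}$
$v{\left(148,-80 \right)} - 2211 = \frac{148 - 80}{-80} - 2211 = \left(- \frac{1}{80}\right) 68 - 2211 = - \frac{17}{20} - 2211 = - \frac{44237}{20}$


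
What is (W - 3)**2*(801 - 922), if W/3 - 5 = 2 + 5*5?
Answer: -1046529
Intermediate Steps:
W = 96 (W = 15 + 3*(2 + 5*5) = 15 + 3*(2 + 25) = 15 + 3*27 = 15 + 81 = 96)
(W - 3)**2*(801 - 922) = (96 - 3)**2*(801 - 922) = 93**2*(-121) = 8649*(-121) = -1046529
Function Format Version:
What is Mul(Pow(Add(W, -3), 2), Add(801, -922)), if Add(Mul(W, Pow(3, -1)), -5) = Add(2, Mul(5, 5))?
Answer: -1046529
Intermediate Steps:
W = 96 (W = Add(15, Mul(3, Add(2, Mul(5, 5)))) = Add(15, Mul(3, Add(2, 25))) = Add(15, Mul(3, 27)) = Add(15, 81) = 96)
Mul(Pow(Add(W, -3), 2), Add(801, -922)) = Mul(Pow(Add(96, -3), 2), Add(801, -922)) = Mul(Pow(93, 2), -121) = Mul(8649, -121) = -1046529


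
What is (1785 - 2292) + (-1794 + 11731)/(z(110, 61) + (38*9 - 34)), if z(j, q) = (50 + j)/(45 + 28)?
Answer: -10755107/22644 ≈ -474.96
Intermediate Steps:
z(j, q) = 50/73 + j/73 (z(j, q) = (50 + j)/73 = (50 + j)*(1/73) = 50/73 + j/73)
(1785 - 2292) + (-1794 + 11731)/(z(110, 61) + (38*9 - 34)) = (1785 - 2292) + (-1794 + 11731)/((50/73 + (1/73)*110) + (38*9 - 34)) = -507 + 9937/((50/73 + 110/73) + (342 - 34)) = -507 + 9937/(160/73 + 308) = -507 + 9937/(22644/73) = -507 + 9937*(73/22644) = -507 + 725401/22644 = -10755107/22644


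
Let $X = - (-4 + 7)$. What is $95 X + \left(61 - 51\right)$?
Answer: $-275$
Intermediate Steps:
$X = -3$ ($X = \left(-1\right) 3 = -3$)
$95 X + \left(61 - 51\right) = 95 \left(-3\right) + \left(61 - 51\right) = -285 + \left(61 - 51\right) = -285 + 10 = -275$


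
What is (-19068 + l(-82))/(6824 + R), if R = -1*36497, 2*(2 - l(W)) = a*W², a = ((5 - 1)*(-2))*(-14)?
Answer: 131870/9891 ≈ 13.332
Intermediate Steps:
a = 112 (a = (4*(-2))*(-14) = -8*(-14) = 112)
l(W) = 2 - 56*W²
R = -36497
(-19068 + l(-82))/(6824 + R) = (-19068 + (2 - 56*(-82)²))/(6824 - 36497) = (-19068 + (2 - 56*6724))/(-29673) = (-19068 + (2 - 376544))*(-1/29673) = (-19068 - 376542)*(-1/29673) = -395610*(-1/29673) = 131870/9891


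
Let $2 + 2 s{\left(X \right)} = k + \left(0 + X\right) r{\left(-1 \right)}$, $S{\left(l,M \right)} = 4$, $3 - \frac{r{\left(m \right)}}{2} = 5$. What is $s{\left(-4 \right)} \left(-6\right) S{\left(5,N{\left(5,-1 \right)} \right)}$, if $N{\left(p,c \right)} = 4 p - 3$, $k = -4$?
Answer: $-120$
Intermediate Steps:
$r{\left(m \right)} = -4$ ($r{\left(m \right)} = 6 - 10 = -4$)
$N{\left(p,c \right)} = -3 + 4 p$
$s{\left(X \right)} = -3 - 2 X$ ($s{\left(X \right)} = -1 + \frac{-4 + \left(0 + X\right) \left(-4\right)}{2} = -1 + \frac{-4 + X \left(-4\right)}{2} = -1 + \frac{-4 - 4 X}{2} = -1 - \left(2 + 2 X\right) = -3 - 2 X$)
$s{\left(-4 \right)} \left(-6\right) S{\left(5,N{\left(5,-1 \right)} \right)} = \left(-3 - -8\right) \left(-6\right) 4 = \left(-3 + 8\right) \left(-6\right) 4 = 5 \left(-6\right) 4 = \left(-30\right) 4 = -120$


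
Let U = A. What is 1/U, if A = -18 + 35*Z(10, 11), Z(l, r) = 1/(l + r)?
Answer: -3/49 ≈ -0.061224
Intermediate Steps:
A = -49/3 (A = -18 + 35/(10 + 11) = -18 + 35/21 = -18 + 35*(1/21) = -18 + 5/3 = -49/3 ≈ -16.333)
U = -49/3 ≈ -16.333
1/U = 1/(-49/3) = -3/49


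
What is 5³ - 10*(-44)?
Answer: 565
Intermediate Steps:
5³ - 10*(-44) = 125 + 440 = 565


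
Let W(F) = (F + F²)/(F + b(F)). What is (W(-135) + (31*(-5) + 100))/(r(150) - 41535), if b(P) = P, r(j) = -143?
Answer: 61/20839 ≈ 0.0029272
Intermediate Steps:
W(F) = (F + F²)/(2*F) (W(F) = (F + F²)/(F + F) = (F + F²)/((2*F)) = (F + F²)*(1/(2*F)) = (F + F²)/(2*F))
(W(-135) + (31*(-5) + 100))/(r(150) - 41535) = ((½ + (½)*(-135)) + (31*(-5) + 100))/(-143 - 41535) = ((½ - 135/2) + (-155 + 100))/(-41678) = (-67 - 55)*(-1/41678) = -122*(-1/41678) = 61/20839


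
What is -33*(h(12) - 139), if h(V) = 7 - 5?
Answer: 4521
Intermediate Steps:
h(V) = 2
-33*(h(12) - 139) = -33*(2 - 139) = -33*(-137) = 4521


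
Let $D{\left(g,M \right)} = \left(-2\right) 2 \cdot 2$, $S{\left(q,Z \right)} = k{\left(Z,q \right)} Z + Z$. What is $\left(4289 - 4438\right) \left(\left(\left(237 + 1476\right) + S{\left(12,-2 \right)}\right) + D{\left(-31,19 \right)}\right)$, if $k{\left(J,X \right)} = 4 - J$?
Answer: $-251959$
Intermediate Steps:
$S{\left(q,Z \right)} = Z + Z \left(4 - Z\right)$ ($S{\left(q,Z \right)} = \left(4 - Z\right) Z + Z = Z \left(4 - Z\right) + Z = Z + Z \left(4 - Z\right)$)
$D{\left(g,M \right)} = -8$ ($D{\left(g,M \right)} = \left(-4\right) 2 = -8$)
$\left(4289 - 4438\right) \left(\left(\left(237 + 1476\right) + S{\left(12,-2 \right)}\right) + D{\left(-31,19 \right)}\right) = \left(4289 - 4438\right) \left(\left(\left(237 + 1476\right) - 2 \left(5 - -2\right)\right) - 8\right) = - 149 \left(\left(1713 - 2 \left(5 + 2\right)\right) - 8\right) = - 149 \left(\left(1713 - 14\right) - 8\right) = - 149 \left(1699 - 8\right) = \left(-149\right) 1691 = -251959$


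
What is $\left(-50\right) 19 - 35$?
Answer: $-985$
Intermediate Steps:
$\left(-50\right) 19 - 35 = -950 - 35 = -985$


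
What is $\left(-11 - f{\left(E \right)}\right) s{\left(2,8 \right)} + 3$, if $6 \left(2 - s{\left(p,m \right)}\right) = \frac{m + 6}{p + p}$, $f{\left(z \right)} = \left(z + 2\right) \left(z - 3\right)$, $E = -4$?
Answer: $- \frac{389}{12} \approx -32.417$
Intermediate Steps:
$f{\left(z \right)} = \left(-3 + z\right) \left(2 + z\right)$ ($f{\left(z \right)} = \left(2 + z\right) \left(-3 + z\right) = \left(-3 + z\right) \left(2 + z\right)$)
$s{\left(p,m \right)} = 2 - \frac{6 + m}{12 p}$ ($s{\left(p,m \right)} = 2 - \frac{\left(m + 6\right) \frac{1}{p + p}}{6} = 2 - \frac{\left(6 + m\right) \frac{1}{2 p}}{6} = 2 - \frac{\frac{1}{2} \frac{1}{p} \left(6 + m\right)}{6} = 2 - \frac{6 + m}{12 p}$)
$\left(-11 - f{\left(E \right)}\right) s{\left(2,8 \right)} + 3 = \left(-11 - \left(-6 + \left(-4\right)^{2} - -4\right)\right) \frac{-6 - 8 + 24 \cdot 2}{12 \cdot 2} + 3 = \left(-11 - \left(-6 + 16 + 4\right)\right) \frac{1}{12} \cdot \frac{1}{2} \left(-6 - 8 + 48\right) + 3 = \left(-11 - 14\right) \frac{1}{12} \cdot \frac{1}{2} \cdot 34 + 3 = \left(-11 - 14\right) \frac{17}{12} + 3 = \left(-25\right) \frac{17}{12} + 3 = - \frac{425}{12} + 3 = - \frac{389}{12}$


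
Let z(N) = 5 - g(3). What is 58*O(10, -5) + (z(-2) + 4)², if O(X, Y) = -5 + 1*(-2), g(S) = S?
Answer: -370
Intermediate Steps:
z(N) = 2 (z(N) = 5 - 1*3 = 5 - 3 = 2)
O(X, Y) = -7 (O(X, Y) = -5 - 2 = -7)
58*O(10, -5) + (z(-2) + 4)² = 58*(-7) + (2 + 4)² = -406 + 6² = -406 + 36 = -370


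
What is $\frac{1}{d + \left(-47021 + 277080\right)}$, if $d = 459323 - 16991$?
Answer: $\frac{1}{672391} \approx 1.4872 \cdot 10^{-6}$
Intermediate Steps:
$d = 442332$
$\frac{1}{d + \left(-47021 + 277080\right)} = \frac{1}{442332 + \left(-47021 + 277080\right)} = \frac{1}{442332 + 230059} = \frac{1}{672391}$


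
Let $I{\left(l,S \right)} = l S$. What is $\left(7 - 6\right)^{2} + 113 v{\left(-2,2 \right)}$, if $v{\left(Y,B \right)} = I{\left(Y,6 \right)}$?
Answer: $-1355$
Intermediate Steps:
$I{\left(l,S \right)} = S l$
$v{\left(Y,B \right)} = 6 Y$
$\left(7 - 6\right)^{2} + 113 v{\left(-2,2 \right)} = \left(7 - 6\right)^{2} + 113 \cdot 6 \left(-2\right) = \left(7 - 6\right)^{2} + 113 \left(-12\right) = \left(7 - 6\right)^{2} - 1356 = 1^{2} - 1356 = 1 - 1356 = -1355$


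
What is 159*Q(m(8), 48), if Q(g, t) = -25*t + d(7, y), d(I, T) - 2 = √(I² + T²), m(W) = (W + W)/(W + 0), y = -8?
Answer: -190482 + 159*√113 ≈ -1.8879e+5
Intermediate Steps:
m(W) = 2 (m(W) = (2*W)/W = 2)
d(I, T) = 2 + √(I² + T²)
Q(g, t) = 2 + √113 - 25*t (Q(g, t) = -25*t + (2 + √(7² + (-8)²)) = -25*t + (2 + √(49 + 64)) = -25*t + (2 + √113) = 2 + √113 - 25*t)
159*Q(m(8), 48) = 159*(2 + √113 - 25*48) = 159*(2 + √113 - 1200) = 159*(-1198 + √113) = -190482 + 159*√113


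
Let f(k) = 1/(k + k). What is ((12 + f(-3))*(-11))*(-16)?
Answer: 6248/3 ≈ 2082.7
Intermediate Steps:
f(k) = 1/(2*k)
((12 + f(-3))*(-11))*(-16) = ((12 + (1/2)/(-3))*(-11))*(-16) = ((12 + (1/2)*(-1/3))*(-11))*(-16) = ((12 - 1/6)*(-11))*(-16) = ((71/6)*(-11))*(-16) = -781/6*(-16) = 6248/3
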